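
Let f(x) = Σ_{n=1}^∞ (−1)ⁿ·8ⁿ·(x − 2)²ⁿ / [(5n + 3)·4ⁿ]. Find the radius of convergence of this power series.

The ratio of consecutive coefficients is [(5n + 3)/(5(n+1) + 3)] · 8/4 → 2.
Successive powers of (x − 2) differ by 2, so the series converges when |x − 2|² · 2 < 1, i.e. |x − 2| < √(1/2). So R = √2/2.

R = √2/2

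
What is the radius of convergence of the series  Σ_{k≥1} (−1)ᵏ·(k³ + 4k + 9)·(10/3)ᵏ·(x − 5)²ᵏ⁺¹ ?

R = √30/10

By the ratio test, |a_{k+1}/a_k| = [((k+1)³ + 4(k+1) + 9)/(k³ + 4k + 9)] · 10/3 → 10/3.
Writing y = (x − 5)², the series in y has radius 3/10, so |x − 5| < √(3/10) and R = √30/10.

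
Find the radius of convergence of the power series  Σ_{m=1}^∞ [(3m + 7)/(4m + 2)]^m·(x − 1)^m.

R = 4/3

By the Cauchy root test, |a_m|^(1/m) = (3m + 7)/(4m + 2) → 3/4.
The series converges when 3/4 · |x − 1| < 1, giving R = 4/3.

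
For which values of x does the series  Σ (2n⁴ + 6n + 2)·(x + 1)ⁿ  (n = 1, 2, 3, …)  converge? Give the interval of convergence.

(-2, 0)

The ratio of consecutive coefficients is (2(n+1)⁴ + 6(n+1) + 2)/(2n⁴ + 6n + 2) → 1.
So the series converges when |x + 1| < 1 and diverges when |x + 1| > 1; R = 1.
Endpoint x = 0: the terms have absolute value of order n⁴, which does not tend to 0, so the series diverges by the divergence test.
When x = -2, the terms do not tend to 0, so the series diverges.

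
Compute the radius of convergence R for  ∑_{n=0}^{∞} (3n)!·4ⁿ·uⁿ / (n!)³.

R = 1/108

Ratio test: |a_{n+1}/a_n| = (3n+1)·(3n+2)·(3n+3)/(n+1)³ · 4 → 108 as n → ∞.
Thus R = 1/(108) = 1/108.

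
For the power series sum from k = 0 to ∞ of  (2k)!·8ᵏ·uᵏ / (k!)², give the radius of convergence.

By the ratio test, |a_{k+1}/a_k| = (2k+1)·(2k+2)/(k+1)² · 8 → 32.
Thus R = 1/(32) = 1/32.

R = 1/32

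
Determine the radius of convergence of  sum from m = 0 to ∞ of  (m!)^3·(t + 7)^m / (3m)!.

The ratio of consecutive coefficients is (m+1)³/[(3m+1)·(3m+2)·(3m+3)] → 1/27.
The series converges when 1/27 · |t + 7| < 1, giving R = 27.

R = 27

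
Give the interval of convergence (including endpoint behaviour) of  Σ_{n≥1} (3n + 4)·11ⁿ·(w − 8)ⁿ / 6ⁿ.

(82/11, 94/11)

By the ratio test, |a_{n+1}/a_n| = [(3(n+1) + 4)/(3n + 4)] · 11/6 → 11/6.
Thus R = 1/(11/6) = 6/11.
At w = 94/11: the n-th term does not approach 0; divergence by the term test.
Check w = 82/11: the terms do not tend to 0, so the series diverges.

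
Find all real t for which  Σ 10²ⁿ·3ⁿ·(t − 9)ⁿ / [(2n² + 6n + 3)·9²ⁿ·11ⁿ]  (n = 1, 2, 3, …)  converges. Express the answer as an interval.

[603/100, 1197/100]

Apply the ratio test: |a_{n+1}| / |a_n| = [(2n² + 6n + 3)/(2(n+1)² + 6(n+1) + 3)] · 100·3/(81·11), which tends to 100/297 as n → ∞.
Thus R = 1/(100/297) = 297/100.
At t = 1197/100: the series is dominated by a constant times Σ 1/n², which converges (p = 2 > 1).
At t = 603/100: the terms are on the order of 1/n², so the series converges absolutely by comparison with the p-series (p = 2 > 1).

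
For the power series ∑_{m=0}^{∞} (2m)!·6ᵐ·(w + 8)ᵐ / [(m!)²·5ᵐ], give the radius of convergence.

By the ratio test, |a_{m+1}/a_m| = (2m+1)·(2m+2)/(m+1)² · 6/5 → 24/5.
Thus R = 1/(24/5) = 5/24.

R = 5/24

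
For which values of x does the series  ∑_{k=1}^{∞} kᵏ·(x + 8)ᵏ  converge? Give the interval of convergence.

Root test: |a_k|^(1/k) = k → ∞.
The root grows without bound, so R = 0 (convergence only at x = -8).

{-8}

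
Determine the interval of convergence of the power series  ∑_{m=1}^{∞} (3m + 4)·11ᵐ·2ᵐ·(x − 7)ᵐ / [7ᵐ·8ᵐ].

(49/11, 105/11)

The ratio of consecutive coefficients is [(3(m+1) + 4)/(3m + 4)] · 11·2/(7·8) → 11/28.
Convergence for |x − 7| · 11/28 < 1, i.e. |x − 7| < 28/11. So R = 28/11.
At x = 105/11: the terms have absolute value of order m, which does not tend to 0, so the series diverges by the divergence test.
At x = 49/11: the terms have absolute value of order m, which does not tend to 0, so the series diverges by the divergence test.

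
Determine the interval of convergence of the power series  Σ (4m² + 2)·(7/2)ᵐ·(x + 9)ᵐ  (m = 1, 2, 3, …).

(-65/7, -61/7)

By the ratio test, |a_{m+1}/a_m| = [(4(m+1)² + 2)/(4m² + 2)] · 7/2 → 7/2.
Hence the series converges for |x + 9| < 1/(7/2) = 2/7, so the radius of convergence is 2/7.
At x = -61/7: the terms do not tend to 0, so the series diverges.
When x = -65/7, the terms have absolute value of order m², which does not tend to 0, so the series diverges by the divergence test.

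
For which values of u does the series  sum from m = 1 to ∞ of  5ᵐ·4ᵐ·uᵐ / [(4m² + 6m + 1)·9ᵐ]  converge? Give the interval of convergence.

The ratio of consecutive coefficients is [(4m² + 6m + 1)/(4(m+1)² + 6(m+1) + 1)] · 5·4/9 → 20/9.
Convergence for |u| · 20/9 < 1, i.e. |u| < 9/20. So R = 9/20.
When u = 9/20, the series is dominated by a constant times Σ 1/m², which converges (p = 2 > 1).
Endpoint u = -9/20: the terms are on the order of 1/m², so the series converges absolutely by comparison with the p-series (p = 2 > 1).

[-9/20, 9/20]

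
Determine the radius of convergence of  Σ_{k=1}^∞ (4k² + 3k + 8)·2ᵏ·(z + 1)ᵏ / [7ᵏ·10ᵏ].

Ratio test: |a_{k+1}/a_k| = [(4(k+1)² + 3(k+1) + 8)/(4k² + 3k + 8)] · 2/(7·10) → 1/35 as k → ∞.
Hence the series converges for |z + 1| < 1/(1/35) = 35, so the radius of convergence is 35.

R = 35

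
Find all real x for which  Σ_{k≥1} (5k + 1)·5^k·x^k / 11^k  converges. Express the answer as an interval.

(-11/5, 11/5)

Ratio test: |a_{k+1}/a_k| = [(5(k+1) + 1)/(5k + 1)] · 5/11 → 5/11 as k → ∞.
The series converges when 5/11 · |x| < 1, giving R = 11/5.
Endpoint x = 11/5: the terms have absolute value of order k, which does not tend to 0, so the series diverges by the divergence test.
At x = -11/5: the terms have absolute value of order k, which does not tend to 0, so the series diverges by the divergence test.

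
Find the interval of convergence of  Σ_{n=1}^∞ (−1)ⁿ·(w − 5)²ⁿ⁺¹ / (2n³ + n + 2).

[4, 6]

Ratio test: |a_{n+1}/a_n| = (2n³ + n + 2)/(2(n+1)³ + (n+1) + 2) → 1 as n → ∞.
Successive powers of (w − 5) differ by 2, so the series converges when |w − 5|² · 1 < 1, i.e. |w − 5| < √(1) = 1. So R = 1.
When w = 6, the series is dominated by a constant times Σ 1/n³, which converges (p = 3 > 1).
When w = 4, absolute convergence follows by limit comparison with Σ 1/n³.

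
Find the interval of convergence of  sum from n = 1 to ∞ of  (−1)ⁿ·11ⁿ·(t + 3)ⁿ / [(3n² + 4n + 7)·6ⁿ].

[-39/11, -27/11]

By the ratio test, |a_{n+1}/a_n| = [(3n² + 4n + 7)/(3(n+1)² + 4(n+1) + 7)] · 11/6 → 11/6.
Hence the series converges for |t + 3| < 1/(11/6) = 6/11, so the radius of convergence is 6/11.
Check t = -27/11: the series is dominated by a constant times Σ 1/n², which converges (p = 2 > 1).
Check t = -39/11: absolute convergence follows by limit comparison with Σ 1/n².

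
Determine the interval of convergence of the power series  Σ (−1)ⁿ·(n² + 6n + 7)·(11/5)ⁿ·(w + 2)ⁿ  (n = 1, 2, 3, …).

(-27/11, -17/11)

By the ratio test, |a_{n+1}/a_n| = [((n+1)² + 6(n+1) + 7)/(n² + 6n + 7)] · 11/5 → 11/5.
Hence the series converges for |w + 2| < 1/(11/5) = 5/11, so the radius of convergence is 5/11.
When w = -17/11, the terms have absolute value of order n², which does not tend to 0, so the series diverges by the divergence test.
At w = -27/11: the terms have absolute value of order n², which does not tend to 0, so the series diverges by the divergence test.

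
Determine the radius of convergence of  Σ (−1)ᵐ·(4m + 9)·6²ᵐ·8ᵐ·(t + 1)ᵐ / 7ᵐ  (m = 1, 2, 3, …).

Apply the ratio test: |a_{m+1}| / |a_m| = [(4(m+1) + 9)/(4m + 9)] · 36·8/7, which tends to 288/7 as m → ∞.
The series converges when 288/7 · |t + 1| < 1, giving R = 7/288.

R = 7/288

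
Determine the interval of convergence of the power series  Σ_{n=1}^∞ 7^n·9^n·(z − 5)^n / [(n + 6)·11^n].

[304/63, 326/63)

The ratio of consecutive coefficients is [(n + 6)/((n+1) + 6)] · 7·9/11 → 63/11.
Hence the series converges for |z − 5| < 1/(63/11) = 11/63, so the radius of convergence is 11/63.
Endpoint z = 326/63: comparison with the harmonic series Σ 1/n shows the series diverges.
Endpoint z = 304/63: an alternating series whose terms decrease to 0 in absolute value, so it converges by the Leibniz criterion.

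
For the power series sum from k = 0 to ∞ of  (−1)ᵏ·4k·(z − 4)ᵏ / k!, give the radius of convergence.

By the ratio test, |a_{k+1}/a_k| = 4(k+1)/4k · 1/(k+1) → 0.
The ratio tends to 0 regardless of z, hence R = ∞.

R = ∞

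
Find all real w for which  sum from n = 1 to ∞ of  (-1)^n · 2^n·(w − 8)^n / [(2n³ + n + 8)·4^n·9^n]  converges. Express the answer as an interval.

[-10, 26]

By the ratio test, |a_{n+1}/a_n| = [(2n³ + n + 8)/(2(n+1)³ + (n+1) + 8)] · 2/(4·9) → 1/18.
Hence the series converges for |w − 8| < 1/(1/18) = 18, so the radius of convergence is 18.
When w = 26, the terms are on the order of 1/n³, so the series converges absolutely by comparison with the p-series (p = 3 > 1).
When w = -10, absolute convergence follows by limit comparison with Σ 1/n³.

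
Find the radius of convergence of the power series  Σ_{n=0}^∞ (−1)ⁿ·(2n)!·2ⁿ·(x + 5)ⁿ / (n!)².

By the ratio test, |a_{n+1}/a_n| = (2n+1)·(2n+2)/(n+1)² · 2 → 8.
Thus R = 1/(8) = 1/8.

R = 1/8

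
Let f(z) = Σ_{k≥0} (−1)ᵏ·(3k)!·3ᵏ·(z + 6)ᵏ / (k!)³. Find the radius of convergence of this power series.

R = 1/81

Ratio test: |a_{k+1}/a_k| = (3k+1)·(3k+2)·(3k+3)/(k+1)³ · 3 → 81 as k → ∞.
Thus R = 1/(81) = 1/81.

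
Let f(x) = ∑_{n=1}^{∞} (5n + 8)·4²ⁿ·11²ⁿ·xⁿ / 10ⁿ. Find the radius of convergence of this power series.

R = 5/968

Ratio test: |a_{n+1}/a_n| = [(5(n+1) + 8)/(5n + 8)] · 16·121/10 → 968/5 as n → ∞.
Convergence for |x| · 968/5 < 1, i.e. |x| < 5/968. So R = 5/968.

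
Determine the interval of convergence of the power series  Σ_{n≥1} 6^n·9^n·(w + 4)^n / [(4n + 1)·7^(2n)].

Apply the ratio test: |a_{n+1}| / |a_n| = [(4n + 1)/(4(n+1) + 1)] · 6·9/49, which tends to 54/49 as n → ∞.
Convergence for |w + 4| · 54/49 < 1, i.e. |w + 4| < 49/54. So R = 49/54.
When w = -167/54, the terms behave like c/n; limit comparison with the harmonic series gives divergence.
When w = -265/54, an alternating series whose terms decrease to 0 in absolute value, so it converges by the Leibniz criterion.

[-265/54, -167/54)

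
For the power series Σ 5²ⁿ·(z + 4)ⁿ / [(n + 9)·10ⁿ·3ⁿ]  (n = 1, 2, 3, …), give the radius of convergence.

R = 6/5

Apply the ratio test: |a_{n+1}| / |a_n| = [(n + 9)/((n+1) + 9)] · 25/(10·3), which tends to 5/6 as n → ∞.
Hence the series converges for |z + 4| < 1/(5/6) = 6/5, so the radius of convergence is 6/5.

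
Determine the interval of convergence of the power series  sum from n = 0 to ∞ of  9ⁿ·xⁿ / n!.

Apply the ratio test: |a_{n+1}| / |a_n| = 9 · 1/(n+1), which tends to 0 as n → ∞.
The limit is 0, so the series converges for all x; R = ∞.

(−∞, ∞)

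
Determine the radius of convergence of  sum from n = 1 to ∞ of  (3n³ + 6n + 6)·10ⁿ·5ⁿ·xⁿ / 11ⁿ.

By the ratio test, |a_{n+1}/a_n| = [(3(n+1)³ + 6(n+1) + 6)/(3n³ + 6n + 6)] · 10·5/11 → 50/11.
Thus R = 1/(50/11) = 11/50.

R = 11/50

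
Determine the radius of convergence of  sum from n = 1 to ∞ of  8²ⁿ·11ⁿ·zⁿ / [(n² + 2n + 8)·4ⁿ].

The ratio of consecutive coefficients is [(n² + 2n + 8)/((n+1)² + 2(n+1) + 8)] · 64·11/4 → 176.
Thus R = 1/(176) = 1/176.

R = 1/176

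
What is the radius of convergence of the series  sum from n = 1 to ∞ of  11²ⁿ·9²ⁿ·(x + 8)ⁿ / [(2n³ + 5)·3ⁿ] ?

R = 1/3267

Apply the ratio test: |a_{n+1}| / |a_n| = [(2n³ + 5)/(2(n+1)³ + 5)] · 121·81/3, which tends to 3267 as n → ∞.
Thus R = 1/(3267) = 1/3267.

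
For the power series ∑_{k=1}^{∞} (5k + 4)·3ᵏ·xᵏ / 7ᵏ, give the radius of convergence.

By the ratio test, |a_{k+1}/a_k| = [(5(k+1) + 4)/(5k + 4)] · 3/7 → 3/7.
Convergence for |x| · 3/7 < 1, i.e. |x| < 7/3. So R = 7/3.

R = 7/3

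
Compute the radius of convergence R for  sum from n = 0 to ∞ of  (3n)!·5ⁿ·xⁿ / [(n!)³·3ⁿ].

Ratio test: |a_{n+1}/a_n| = (3n+1)·(3n+2)·(3n+3)/(n+1)³ · 5/3 → 45 as n → ∞.
Hence the series converges for |x| < 1/(45) = 1/45, so the radius of convergence is 1/45.

R = 1/45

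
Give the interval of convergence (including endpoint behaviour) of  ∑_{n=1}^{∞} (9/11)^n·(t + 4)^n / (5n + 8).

By the ratio test, |a_{n+1}/a_n| = [(5n + 8)/(5(n+1) + 8)] · 9/11 → 9/11.
The series converges when 9/11 · |t + 4| < 1, giving R = 11/9.
When t = -25/9, comparison with the harmonic series Σ 1/n shows the series diverges.
When t = -47/9, the terms alternate in sign and decrease monotonically to 0 in absolute value (size ~ c/n), so the alternating series test gives convergence.

[-47/9, -25/9)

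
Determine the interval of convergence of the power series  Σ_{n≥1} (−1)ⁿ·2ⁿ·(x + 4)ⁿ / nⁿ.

Root test: |a_n|^(1/n) = 2/n → 0.
The limit is 0 for every x, so R = ∞.

(−∞, ∞)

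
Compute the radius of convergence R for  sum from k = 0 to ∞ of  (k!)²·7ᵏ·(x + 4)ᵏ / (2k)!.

Apply the ratio test: |a_{k+1}| / |a_k| = (k+1)²/[(2k+1)·(2k+2)] · 7, which tends to 7/4 as k → ∞.
Convergence for |x + 4| · 7/4 < 1, i.e. |x + 4| < 4/7. So R = 4/7.

R = 4/7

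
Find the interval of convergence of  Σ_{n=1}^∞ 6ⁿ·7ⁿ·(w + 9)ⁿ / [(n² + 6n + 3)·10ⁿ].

[-194/21, -184/21]

The ratio of consecutive coefficients is [(n² + 6n + 3)/((n+1)² + 6(n+1) + 3)] · 6·7/10 → 21/5.
Hence the series converges for |w + 9| < 1/(21/5) = 5/21, so the radius of convergence is 5/21.
When w = -184/21, absolute convergence follows by limit comparison with Σ 1/n².
Endpoint w = -194/21: absolute convergence follows by limit comparison with Σ 1/n².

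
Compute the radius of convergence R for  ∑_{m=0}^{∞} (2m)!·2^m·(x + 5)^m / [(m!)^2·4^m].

The ratio of consecutive coefficients is (2m+1)·(2m+2)/(m+1)² · 2/4 → 2.
The series converges when 2 · |x + 5| < 1, giving R = 1/2.

R = 1/2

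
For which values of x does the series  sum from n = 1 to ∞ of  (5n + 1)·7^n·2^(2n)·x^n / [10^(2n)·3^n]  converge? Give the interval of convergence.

(-75/7, 75/7)

The ratio of consecutive coefficients is [(5(n+1) + 1)/(5n + 1)] · 7·4/(100·3) → 7/75.
Hence the series converges for |x| < 1/(7/75) = 75/7, so the radius of convergence is 75/7.
At x = 75/7: the terms have absolute value of order n, which does not tend to 0, so the series diverges by the divergence test.
When x = -75/7, the terms do not tend to 0, so the series diverges.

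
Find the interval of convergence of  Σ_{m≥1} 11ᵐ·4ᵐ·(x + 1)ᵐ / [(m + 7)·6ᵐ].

[-25/22, -19/22)

The ratio of consecutive coefficients is [(m + 7)/((m+1) + 7)] · 11·4/6 → 22/3.
Convergence for |x + 1| · 22/3 < 1, i.e. |x + 1| < 3/22. So R = 3/22.
When x = -19/22, the terms are asymptotic to a nonzero constant times 1/m, so the series diverges by limit comparison with Σ 1/m.
When x = -25/22, convergence follows from the alternating series test (terms decrease monotonically to 0).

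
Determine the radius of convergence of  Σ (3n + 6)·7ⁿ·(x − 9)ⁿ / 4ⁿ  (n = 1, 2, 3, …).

R = 4/7

Apply the ratio test: |a_{n+1}| / |a_n| = [(3(n+1) + 6)/(3n + 6)] · 7/4, which tends to 7/4 as n → ∞.
The series converges when 7/4 · |x − 9| < 1, giving R = 4/7.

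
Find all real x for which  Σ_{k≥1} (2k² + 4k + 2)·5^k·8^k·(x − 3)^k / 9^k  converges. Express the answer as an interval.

(111/40, 129/40)

The ratio of consecutive coefficients is [(2(k+1)² + 4(k+1) + 2)/(2k² + 4k + 2)] · 5·8/9 → 40/9.
The series converges when 40/9 · |x − 3| < 1, giving R = 9/40.
When x = 129/40, the terms have absolute value of order k², which does not tend to 0, so the series diverges by the divergence test.
When x = 111/40, the terms do not tend to 0, so the series diverges.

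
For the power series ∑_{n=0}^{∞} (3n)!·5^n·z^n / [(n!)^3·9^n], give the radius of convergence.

R = 1/15

The ratio of consecutive coefficients is (3n+1)·(3n+2)·(3n+3)/(n+1)³ · 5/9 → 15.
Hence the series converges for |z| < 1/(15) = 1/15, so the radius of convergence is 1/15.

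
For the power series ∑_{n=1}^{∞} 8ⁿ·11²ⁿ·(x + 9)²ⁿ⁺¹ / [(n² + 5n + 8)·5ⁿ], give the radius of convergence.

Apply the ratio test: |a_{n+1}| / |a_n| = [(n² + 5n + 8)/((n+1)² + 5(n+1) + 8)] · 8·121/5, which tends to 968/5 as n → ∞.
Successive powers of (x + 9) differ by 2, so the series converges when |x + 9|² · 968/5 < 1, i.e. |x + 9| < √(5/968). So R = √10/44.

R = √10/44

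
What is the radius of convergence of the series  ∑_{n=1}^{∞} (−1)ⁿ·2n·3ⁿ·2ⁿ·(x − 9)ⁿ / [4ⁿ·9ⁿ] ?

R = 6

Ratio test: |a_{n+1}/a_n| = [2(n+1)/2n] · 3·2/(4·9) → 1/6 as n → ∞.
The series converges when 1/6 · |x − 9| < 1, giving R = 6.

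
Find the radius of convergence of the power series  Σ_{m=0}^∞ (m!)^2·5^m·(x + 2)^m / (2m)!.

The ratio of consecutive coefficients is (m+1)²/[(2m+1)·(2m+2)] · 5 → 5/4.
The series converges when 5/4 · |x + 2| < 1, giving R = 4/5.

R = 4/5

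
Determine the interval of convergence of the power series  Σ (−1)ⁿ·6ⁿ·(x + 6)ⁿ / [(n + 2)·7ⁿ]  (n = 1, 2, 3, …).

Ratio test: |a_{n+1}/a_n| = [(n + 2)/((n+1) + 2)] · 6/7 → 6/7 as n → ∞.
Hence the series converges for |x + 6| < 1/(6/7) = 7/6, so the radius of convergence is 7/6.
Endpoint x = -29/6: an alternating series whose terms decrease to 0 in absolute value, so it converges by the Leibniz criterion.
When x = -43/6, the terms are asymptotic to a nonzero constant times 1/n, so the series diverges by limit comparison with Σ 1/n.

(-43/6, -29/6]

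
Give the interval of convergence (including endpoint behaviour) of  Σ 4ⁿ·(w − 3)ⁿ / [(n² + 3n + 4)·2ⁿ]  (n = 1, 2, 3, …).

The ratio of consecutive coefficients is [(n² + 3n + 4)/((n+1)² + 3(n+1) + 4)] · 4/2 → 2.
Thus R = 1/(2) = 1/2.
At w = 7/2: the terms are on the order of 1/n², so the series converges absolutely by comparison with the p-series (p = 2 > 1).
Endpoint w = 5/2: the series is dominated by a constant times Σ 1/n², which converges (p = 2 > 1).

[5/2, 7/2]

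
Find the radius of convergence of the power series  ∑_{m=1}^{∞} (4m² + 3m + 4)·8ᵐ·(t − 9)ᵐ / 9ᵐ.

R = 9/8

The ratio of consecutive coefficients is [(4(m+1)² + 3(m+1) + 4)/(4m² + 3m + 4)] · 8/9 → 8/9.
The series converges when 8/9 · |t − 9| < 1, giving R = 9/8.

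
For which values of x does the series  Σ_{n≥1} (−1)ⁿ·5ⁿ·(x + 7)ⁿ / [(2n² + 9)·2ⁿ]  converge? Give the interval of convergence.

[-37/5, -33/5]

Ratio test: |a_{n+1}/a_n| = [(2n² + 9)/(2(n+1)² + 9)] · 5/2 → 5/2 as n → ∞.
Thus R = 1/(5/2) = 2/5.
When x = -33/5, absolute convergence follows by limit comparison with Σ 1/n².
Check x = -37/5: absolute convergence follows by limit comparison with Σ 1/n².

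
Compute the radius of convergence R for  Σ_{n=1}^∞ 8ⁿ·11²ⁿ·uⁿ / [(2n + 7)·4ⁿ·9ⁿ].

The ratio of consecutive coefficients is [(2n + 7)/(2(n+1) + 7)] · 8·121/(4·9) → 242/9.
Convergence for |u| · 242/9 < 1, i.e. |u| < 9/242. So R = 9/242.

R = 9/242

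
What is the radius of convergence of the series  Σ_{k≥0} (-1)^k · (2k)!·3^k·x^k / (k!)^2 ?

Apply the ratio test: |a_{k+1}| / |a_k| = (2k+1)·(2k+2)/(k+1)² · 3, which tends to 12 as k → ∞.
Convergence for |x| · 12 < 1, i.e. |x| < 1/12. So R = 1/12.

R = 1/12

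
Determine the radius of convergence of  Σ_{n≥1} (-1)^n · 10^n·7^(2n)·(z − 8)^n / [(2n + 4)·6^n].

Ratio test: |a_{n+1}/a_n| = [(2n + 4)/(2(n+1) + 4)] · 10·49/6 → 245/3 as n → ∞.
Hence the series converges for |z − 8| < 1/(245/3) = 3/245, so the radius of convergence is 3/245.

R = 3/245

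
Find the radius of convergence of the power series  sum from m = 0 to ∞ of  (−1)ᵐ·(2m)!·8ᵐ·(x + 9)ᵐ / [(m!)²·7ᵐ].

R = 7/32

The ratio of consecutive coefficients is (2m+1)·(2m+2)/(m+1)² · 8/7 → 32/7.
Convergence for |x + 9| · 32/7 < 1, i.e. |x + 9| < 7/32. So R = 7/32.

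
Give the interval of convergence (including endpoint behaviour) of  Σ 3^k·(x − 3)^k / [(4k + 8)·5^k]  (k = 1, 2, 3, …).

[4/3, 14/3)

Apply the ratio test: |a_{k+1}| / |a_k| = [(4k + 8)/(4(k+1) + 8)] · 3/5, which tends to 3/5 as k → ∞.
Thus R = 1/(3/5) = 5/3.
At x = 14/3: comparison with the harmonic series Σ 1/k shows the series diverges.
When x = 4/3, an alternating series whose terms decrease to 0 in absolute value, so it converges by the Leibniz criterion.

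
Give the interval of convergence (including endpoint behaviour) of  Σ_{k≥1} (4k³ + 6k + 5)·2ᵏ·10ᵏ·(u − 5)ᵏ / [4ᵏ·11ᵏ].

(14/5, 36/5)

Ratio test: |a_{k+1}/a_k| = [(4(k+1)³ + 6(k+1) + 5)/(4k³ + 6k + 5)] · 2·10/(4·11) → 5/11 as k → ∞.
Thus R = 1/(5/11) = 11/5.
Check u = 36/5: the terms do not tend to 0, so the series diverges.
Endpoint u = 14/5: the k-th term does not approach 0; divergence by the term test.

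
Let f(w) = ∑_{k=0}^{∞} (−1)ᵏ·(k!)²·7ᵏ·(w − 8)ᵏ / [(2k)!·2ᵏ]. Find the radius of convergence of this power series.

R = 8/7

Apply the ratio test: |a_{k+1}| / |a_k| = (k+1)²/[(2k+1)·(2k+2)] · 7/2, which tends to 7/8 as k → ∞.
Thus R = 1/(7/8) = 8/7.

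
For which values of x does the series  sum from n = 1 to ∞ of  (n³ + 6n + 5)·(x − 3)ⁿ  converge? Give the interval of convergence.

(2, 4)

By the ratio test, |a_{n+1}/a_n| = ((n+1)³ + 6(n+1) + 5)/(n³ + 6n + 5) → 1.
Convergence for |x − 3| < 1, so R = 1.
When x = 4, the terms have absolute value of order n³, which does not tend to 0, so the series diverges by the divergence test.
Check x = 2: the terms do not tend to 0, so the series diverges.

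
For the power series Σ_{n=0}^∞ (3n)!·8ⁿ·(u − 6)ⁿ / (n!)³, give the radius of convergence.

R = 1/216

The ratio of consecutive coefficients is (3n+1)·(3n+2)·(3n+3)/(n+1)³ · 8 → 216.
Hence the series converges for |u − 6| < 1/(216) = 1/216, so the radius of convergence is 1/216.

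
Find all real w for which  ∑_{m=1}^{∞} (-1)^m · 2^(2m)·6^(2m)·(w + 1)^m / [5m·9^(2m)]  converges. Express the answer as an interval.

The ratio of consecutive coefficients is [5m/5(m+1)] · 4·36/81 → 16/9.
Convergence for |w + 1| · 16/9 < 1, i.e. |w + 1| < 9/16. So R = 9/16.
At w = -7/16: an alternating series whose terms decrease to 0 in absolute value, so it converges by the Leibniz criterion.
Endpoint w = -25/16: the terms are asymptotic to a nonzero constant times 1/m, so the series diverges by limit comparison with Σ 1/m.

(-25/16, -7/16]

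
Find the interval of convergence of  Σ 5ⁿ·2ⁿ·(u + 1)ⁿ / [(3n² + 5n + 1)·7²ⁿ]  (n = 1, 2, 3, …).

[-59/10, 39/10]

Apply the ratio test: |a_{n+1}| / |a_n| = [(3n² + 5n + 1)/(3(n+1)² + 5(n+1) + 1)] · 5·2/49, which tends to 10/49 as n → ∞.
Convergence for |u + 1| · 10/49 < 1, i.e. |u + 1| < 49/10. So R = 49/10.
Endpoint u = 39/10: the series is dominated by a constant times Σ 1/n², which converges (p = 2 > 1).
Check u = -59/10: the terms are on the order of 1/n², so the series converges absolutely by comparison with the p-series (p = 2 > 1).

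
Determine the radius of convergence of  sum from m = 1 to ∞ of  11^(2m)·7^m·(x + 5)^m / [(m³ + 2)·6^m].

The ratio of consecutive coefficients is [(m³ + 2)/((m+1)³ + 2)] · 121·7/6 → 847/6.
Thus R = 1/(847/6) = 6/847.

R = 6/847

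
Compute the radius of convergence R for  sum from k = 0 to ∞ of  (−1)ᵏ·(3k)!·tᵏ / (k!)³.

Ratio test: |a_{k+1}/a_k| = (3k+1)·(3k+2)·(3k+3)/(k+1)³ → 27 as k → ∞.
Hence the series converges for |t| < 1/(27) = 1/27, so the radius of convergence is 1/27.

R = 1/27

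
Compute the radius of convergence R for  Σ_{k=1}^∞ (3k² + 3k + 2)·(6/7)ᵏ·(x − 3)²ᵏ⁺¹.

Apply the ratio test: |a_{k+1}| / |a_k| = [(3(k+1)² + 3(k+1) + 2)/(3k² + 3k + 2)] · 6/7, which tends to 6/7 as k → ∞.
Writing y = (x − 3)², the series in y has radius 7/6, so |x − 3| < √(7/6) and R = √42/6.

R = √42/6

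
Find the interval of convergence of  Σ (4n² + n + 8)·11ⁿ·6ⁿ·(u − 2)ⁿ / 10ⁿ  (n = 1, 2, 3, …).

The ratio of consecutive coefficients is [(4(n+1)² + (n+1) + 8)/(4n² + n + 8)] · 11·6/10 → 33/5.
Convergence for |u − 2| · 33/5 < 1, i.e. |u − 2| < 5/33. So R = 5/33.
At u = 71/33: the n-th term does not approach 0; divergence by the term test.
When u = 61/33, the terms do not tend to 0, so the series diverges.

(61/33, 71/33)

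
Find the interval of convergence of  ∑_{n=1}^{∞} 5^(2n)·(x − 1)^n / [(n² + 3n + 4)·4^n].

[21/25, 29/25]

Apply the ratio test: |a_{n+1}| / |a_n| = [(n² + 3n + 4)/((n+1)² + 3(n+1) + 4)] · 25/4, which tends to 25/4 as n → ∞.
Hence the series converges for |x − 1| < 1/(25/4) = 4/25, so the radius of convergence is 4/25.
Check x = 29/25: the series is dominated by a constant times Σ 1/n², which converges (p = 2 > 1).
Check x = 21/25: the terms are on the order of 1/n², so the series converges absolutely by comparison with the p-series (p = 2 > 1).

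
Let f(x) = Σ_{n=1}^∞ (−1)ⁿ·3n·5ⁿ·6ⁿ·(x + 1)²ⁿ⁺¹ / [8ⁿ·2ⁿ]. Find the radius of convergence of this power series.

Apply the ratio test: |a_{n+1}| / |a_n| = [3(n+1)/3n] · 5·6/(8·2), which tends to 15/8 as n → ∞.
Since the exponent of (x + 1) increases by 2 each term, convergence requires |x + 1|² < 8/15, hence R = 2√30/15.

R = 2√30/15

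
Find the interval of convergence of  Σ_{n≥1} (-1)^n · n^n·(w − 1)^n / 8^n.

{1}

By the Cauchy root test, |a_n|^(1/n) = n/8 → ∞.
Since the n-th root of |a_n| is unbounded, the series converges only at w = 1; R = 0.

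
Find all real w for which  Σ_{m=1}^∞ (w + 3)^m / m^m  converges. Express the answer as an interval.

(−∞, ∞)

Root test: |a_m|^(1/m) = 1/m → 0.
Since the m-th root of |a_m| tends to 0, the series converges for all real w; R = ∞.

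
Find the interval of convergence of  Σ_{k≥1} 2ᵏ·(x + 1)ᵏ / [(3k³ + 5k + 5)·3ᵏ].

Apply the ratio test: |a_{k+1}| / |a_k| = [(3k³ + 5k + 5)/(3(k+1)³ + 5(k+1) + 5)] · 2/3, which tends to 2/3 as k → ∞.
Thus R = 1/(2/3) = 3/2.
At x = 1/2: the series is dominated by a constant times Σ 1/k³, which converges (p = 3 > 1).
Check x = -5/2: absolute convergence follows by limit comparison with Σ 1/k³.

[-5/2, 1/2]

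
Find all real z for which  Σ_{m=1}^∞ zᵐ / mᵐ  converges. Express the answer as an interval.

(−∞, ∞)

Applying the root test, |a_m|^(1/m) = 1/m → 0.
Since the m-th root of |a_m| tends to 0, the series converges for all real z; R = ∞.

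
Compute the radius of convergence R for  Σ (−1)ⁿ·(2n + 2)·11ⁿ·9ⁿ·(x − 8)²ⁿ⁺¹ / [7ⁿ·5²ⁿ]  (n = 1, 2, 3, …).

Ratio test: |a_{n+1}/a_n| = [(2(n+1) + 2)/(2n + 2)] · 11·9/(7·25) → 99/175 as n → ∞.
Successive powers of (x − 8) differ by 2, so the series converges when |x − 8|² · 99/175 < 1, i.e. |x − 8| < √(175/99). So R = 5√77/33.

R = 5√77/33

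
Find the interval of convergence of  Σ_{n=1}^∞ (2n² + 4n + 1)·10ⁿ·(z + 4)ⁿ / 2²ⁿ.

(-22/5, -18/5)

Apply the ratio test: |a_{n+1}| / |a_n| = [(2(n+1)² + 4(n+1) + 1)/(2n² + 4n + 1)] · 10/4, which tends to 5/2 as n → ∞.
The series converges when 5/2 · |z + 4| < 1, giving R = 2/5.
Check z = -18/5: the n-th term does not approach 0; divergence by the term test.
Endpoint z = -22/5: the n-th term does not approach 0; divergence by the term test.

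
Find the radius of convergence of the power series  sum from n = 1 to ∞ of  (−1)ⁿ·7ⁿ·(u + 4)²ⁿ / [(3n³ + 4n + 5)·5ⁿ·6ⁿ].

Ratio test: |a_{n+1}/a_n| = [(3n³ + 4n + 5)/(3(n+1)³ + 4(n+1) + 5)] · 7/(5·6) → 7/30 as n → ∞.
Since the exponent of (u + 4) increases by 2 each term, convergence requires |u + 4|² < 30/7, hence R = √210/7.

R = √210/7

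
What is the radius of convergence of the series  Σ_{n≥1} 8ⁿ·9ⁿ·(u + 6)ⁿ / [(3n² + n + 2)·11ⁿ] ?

R = 11/72

Apply the ratio test: |a_{n+1}| / |a_n| = [(3n² + n + 2)/(3(n+1)² + (n+1) + 2)] · 8·9/11, which tends to 72/11 as n → ∞.
Thus R = 1/(72/11) = 11/72.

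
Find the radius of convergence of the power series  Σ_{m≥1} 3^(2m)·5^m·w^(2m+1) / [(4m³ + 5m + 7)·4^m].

By the ratio test, |a_{m+1}/a_m| = [(4m³ + 5m + 7)/(4(m+1)³ + 5(m+1) + 7)] · 9·5/4 → 45/4.
Writing y = w², the series in y has radius 4/45, so |w| < √(4/45) and R = 2√5/15.

R = 2√5/15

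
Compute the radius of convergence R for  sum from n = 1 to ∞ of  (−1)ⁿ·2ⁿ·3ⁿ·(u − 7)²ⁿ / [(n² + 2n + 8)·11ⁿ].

Ratio test: |a_{n+1}/a_n| = [(n² + 2n + 8)/((n+1)² + 2(n+1) + 8)] · 2·3/11 → 6/11 as n → ∞.
Successive powers of (u − 7) differ by 2, so the series converges when |u − 7|² · 6/11 < 1, i.e. |u − 7| < √(11/6). So R = √66/6.

R = √66/6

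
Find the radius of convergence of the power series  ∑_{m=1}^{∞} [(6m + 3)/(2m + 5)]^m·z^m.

By the Cauchy root test, |a_m|^(1/m) = (6m + 3)/(2m + 5) → 3.
The series converges when 3 · |z| < 1, giving R = 1/3.

R = 1/3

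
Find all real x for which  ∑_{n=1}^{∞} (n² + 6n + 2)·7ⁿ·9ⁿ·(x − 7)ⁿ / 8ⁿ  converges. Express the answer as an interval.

Apply the ratio test: |a_{n+1}| / |a_n| = [((n+1)² + 6(n+1) + 2)/(n² + 6n + 2)] · 7·9/8, which tends to 63/8 as n → ∞.
Thus R = 1/(63/8) = 8/63.
At x = 449/63: the n-th term does not approach 0; divergence by the term test.
Endpoint x = 433/63: the terms do not tend to 0, so the series diverges.

(433/63, 449/63)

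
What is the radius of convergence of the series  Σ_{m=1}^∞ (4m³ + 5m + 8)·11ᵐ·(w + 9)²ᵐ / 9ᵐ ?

R = 3√11/11

By the ratio test, |a_{m+1}/a_m| = [(4(m+1)³ + 5(m+1) + 8)/(4m³ + 5m + 8)] · 11/9 → 11/9.
Successive powers of (w + 9) differ by 2, so the series converges when |w + 9|² · 11/9 < 1, i.e. |w + 9| < √(9/11). So R = 3√11/11.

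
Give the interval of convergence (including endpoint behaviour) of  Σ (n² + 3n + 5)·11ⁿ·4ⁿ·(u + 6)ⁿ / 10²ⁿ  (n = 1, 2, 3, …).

By the ratio test, |a_{n+1}/a_n| = [((n+1)² + 3(n+1) + 5)/(n² + 3n + 5)] · 11·4/100 → 11/25.
Thus R = 1/(11/25) = 25/11.
When u = -41/11, the terms have absolute value of order n², which does not tend to 0, so the series diverges by the divergence test.
At u = -91/11: the terms do not tend to 0, so the series diverges.

(-91/11, -41/11)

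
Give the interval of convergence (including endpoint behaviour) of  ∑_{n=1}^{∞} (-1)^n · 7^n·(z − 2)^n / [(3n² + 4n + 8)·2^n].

Ratio test: |a_{n+1}/a_n| = [(3n² + 4n + 8)/(3(n+1)² + 4(n+1) + 8)] · 7/2 → 7/2 as n → ∞.
Convergence for |z − 2| · 7/2 < 1, i.e. |z − 2| < 2/7. So R = 2/7.
Endpoint z = 16/7: absolute convergence follows by limit comparison with Σ 1/n².
Check z = 12/7: the series is dominated by a constant times Σ 1/n², which converges (p = 2 > 1).

[12/7, 16/7]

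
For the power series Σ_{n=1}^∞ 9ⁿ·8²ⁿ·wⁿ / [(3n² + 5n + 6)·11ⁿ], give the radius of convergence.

The ratio of consecutive coefficients is [(3n² + 5n + 6)/(3(n+1)² + 5(n+1) + 6)] · 9·64/11 → 576/11.
The series converges when 576/11 · |w| < 1, giving R = 11/576.

R = 11/576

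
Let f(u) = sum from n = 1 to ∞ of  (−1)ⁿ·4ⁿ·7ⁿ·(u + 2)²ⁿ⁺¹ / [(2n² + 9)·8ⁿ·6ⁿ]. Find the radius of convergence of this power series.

Ratio test: |a_{n+1}/a_n| = [(2n² + 9)/(2(n+1)² + 9)] · 4·7/(8·6) → 7/12 as n → ∞.
Since the exponent of (u + 2) increases by 2 each term, convergence requires |u + 2|² < 12/7, hence R = 2√21/7.

R = 2√21/7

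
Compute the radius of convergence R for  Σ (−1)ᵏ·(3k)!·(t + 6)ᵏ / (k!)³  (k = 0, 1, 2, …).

R = 1/27

By the ratio test, |a_{k+1}/a_k| = (3k+1)·(3k+2)·(3k+3)/(k+1)³ → 27.
The series converges when 27 · |t + 6| < 1, giving R = 1/27.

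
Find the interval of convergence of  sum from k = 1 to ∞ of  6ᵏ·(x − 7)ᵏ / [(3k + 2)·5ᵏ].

By the ratio test, |a_{k+1}/a_k| = [(3k + 2)/(3(k+1) + 2)] · 6/5 → 6/5.
Thus R = 1/(6/5) = 5/6.
Check x = 47/6: the terms behave like c/k; limit comparison with the harmonic series gives divergence.
Endpoint x = 37/6: convergence follows from the alternating series test (terms decrease monotonically to 0).

[37/6, 47/6)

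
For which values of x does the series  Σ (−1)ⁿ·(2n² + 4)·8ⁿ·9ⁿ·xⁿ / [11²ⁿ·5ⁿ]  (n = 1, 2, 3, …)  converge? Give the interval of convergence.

(-605/72, 605/72)

By the ratio test, |a_{n+1}/a_n| = [(2(n+1)² + 4)/(2n² + 4)] · 8·9/(121·5) → 72/605.
Convergence for |x| · 72/605 < 1, i.e. |x| < 605/72. So R = 605/72.
Endpoint x = 605/72: the terms have absolute value of order n², which does not tend to 0, so the series diverges by the divergence test.
At x = -605/72: the terms do not tend to 0, so the series diverges.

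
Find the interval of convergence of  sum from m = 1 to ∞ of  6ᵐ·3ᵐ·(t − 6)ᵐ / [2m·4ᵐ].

The ratio of consecutive coefficients is [2m/2(m+1)] · 6·3/4 → 9/2.
The series converges when 9/2 · |t − 6| < 1, giving R = 2/9.
When t = 56/9, comparison with the harmonic series Σ 1/m shows the series diverges.
At t = 52/9: an alternating series whose terms decrease to 0 in absolute value, so it converges by the Leibniz criterion.

[52/9, 56/9)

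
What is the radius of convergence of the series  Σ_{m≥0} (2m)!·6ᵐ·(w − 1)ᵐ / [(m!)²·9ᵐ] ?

Ratio test: |a_{m+1}/a_m| = (2m+1)·(2m+2)/(m+1)² · 6/9 → 8/3 as m → ∞.
Thus R = 1/(8/3) = 3/8.

R = 3/8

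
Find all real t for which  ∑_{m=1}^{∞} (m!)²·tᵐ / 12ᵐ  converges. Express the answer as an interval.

{0}

The ratio of consecutive coefficients is (m+1)² · 1/12 → ∞.
The ratio grows without bound, so the series diverges whenever t ≠ 0; it converges only at t = 0. R = 0.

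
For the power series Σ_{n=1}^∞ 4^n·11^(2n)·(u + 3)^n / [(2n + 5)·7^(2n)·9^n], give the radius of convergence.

Apply the ratio test: |a_{n+1}| / |a_n| = [(2n + 5)/(2(n+1) + 5)] · 4·121/(49·9), which tends to 484/441 as n → ∞.
Hence the series converges for |u + 3| < 1/(484/441) = 441/484, so the radius of convergence is 441/484.

R = 441/484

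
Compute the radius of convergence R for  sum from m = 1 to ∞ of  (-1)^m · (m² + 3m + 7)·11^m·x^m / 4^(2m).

R = 16/11

Ratio test: |a_{m+1}/a_m| = [((m+1)² + 3(m+1) + 7)/(m² + 3m + 7)] · 11/16 → 11/16 as m → ∞.
Hence the series converges for |x| < 1/(11/16) = 16/11, so the radius of convergence is 16/11.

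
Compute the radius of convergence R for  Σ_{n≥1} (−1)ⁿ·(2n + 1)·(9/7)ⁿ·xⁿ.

The ratio of consecutive coefficients is [(2(n+1) + 1)/(2n + 1)] · 9/7 → 9/7.
Convergence for |x| · 9/7 < 1, i.e. |x| < 7/9. So R = 7/9.

R = 7/9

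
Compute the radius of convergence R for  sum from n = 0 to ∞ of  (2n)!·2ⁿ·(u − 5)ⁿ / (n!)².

Ratio test: |a_{n+1}/a_n| = (2n+1)·(2n+2)/(n+1)² · 2 → 8 as n → ∞.
Thus R = 1/(8) = 1/8.

R = 1/8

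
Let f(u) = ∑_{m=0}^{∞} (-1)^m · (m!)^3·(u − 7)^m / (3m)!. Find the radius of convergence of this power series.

R = 27

By the ratio test, |a_{m+1}/a_m| = (m+1)³/[(3m+1)·(3m+2)·(3m+3)] → 1/27.
Hence the series converges for |u − 7| < 1/(1/27) = 27, so the radius of convergence is 27.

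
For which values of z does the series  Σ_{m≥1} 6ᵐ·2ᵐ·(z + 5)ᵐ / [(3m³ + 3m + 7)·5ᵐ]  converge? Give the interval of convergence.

[-65/12, -55/12]

Ratio test: |a_{m+1}/a_m| = [(3m³ + 3m + 7)/(3(m+1)³ + 3(m+1) + 7)] · 6·2/5 → 12/5 as m → ∞.
Thus R = 1/(12/5) = 5/12.
At z = -55/12: absolute convergence follows by limit comparison with Σ 1/m³.
At z = -65/12: absolute convergence follows by limit comparison with Σ 1/m³.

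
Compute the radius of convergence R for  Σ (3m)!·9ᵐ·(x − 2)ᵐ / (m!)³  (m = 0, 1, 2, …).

The ratio of consecutive coefficients is (3m+1)·(3m+2)·(3m+3)/(m+1)³ · 9 → 243.
Thus R = 1/(243) = 1/243.

R = 1/243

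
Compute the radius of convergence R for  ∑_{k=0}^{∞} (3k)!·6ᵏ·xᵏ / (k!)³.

Apply the ratio test: |a_{k+1}| / |a_k| = (3k+1)·(3k+2)·(3k+3)/(k+1)³ · 6, which tends to 162 as k → ∞.
Thus R = 1/(162) = 1/162.

R = 1/162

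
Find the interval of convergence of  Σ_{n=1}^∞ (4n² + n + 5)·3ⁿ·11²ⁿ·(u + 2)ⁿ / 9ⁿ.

(-245/121, -239/121)

The ratio of consecutive coefficients is [(4(n+1)² + (n+1) + 5)/(4n² + n + 5)] · 3·121/9 → 121/3.
Convergence for |u + 2| · 121/3 < 1, i.e. |u + 2| < 3/121. So R = 3/121.
Endpoint u = -239/121: the n-th term does not approach 0; divergence by the term test.
At u = -245/121: the terms do not tend to 0, so the series diverges.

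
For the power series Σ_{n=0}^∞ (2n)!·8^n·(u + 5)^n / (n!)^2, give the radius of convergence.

R = 1/32

By the ratio test, |a_{n+1}/a_n| = (2n+1)·(2n+2)/(n+1)² · 8 → 32.
The series converges when 32 · |u + 5| < 1, giving R = 1/32.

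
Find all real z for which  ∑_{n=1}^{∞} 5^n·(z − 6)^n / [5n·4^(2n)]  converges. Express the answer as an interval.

The ratio of consecutive coefficients is [5n/5(n+1)] · 5/16 → 5/16.
The series converges when 5/16 · |z − 6| < 1, giving R = 16/5.
At z = 46/5: comparison with the harmonic series Σ 1/n shows the series diverges.
When z = 14/5, convergence follows from the alternating series test (terms decrease monotonically to 0).

[14/5, 46/5)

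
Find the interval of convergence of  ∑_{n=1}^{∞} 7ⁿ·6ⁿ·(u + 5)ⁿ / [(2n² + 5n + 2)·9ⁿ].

[-73/14, -67/14]

By the ratio test, |a_{n+1}/a_n| = [(2n² + 5n + 2)/(2(n+1)² + 5(n+1) + 2)] · 7·6/9 → 14/3.
The series converges when 14/3 · |u + 5| < 1, giving R = 3/14.
Endpoint u = -67/14: the series is dominated by a constant times Σ 1/n², which converges (p = 2 > 1).
At u = -73/14: absolute convergence follows by limit comparison with Σ 1/n².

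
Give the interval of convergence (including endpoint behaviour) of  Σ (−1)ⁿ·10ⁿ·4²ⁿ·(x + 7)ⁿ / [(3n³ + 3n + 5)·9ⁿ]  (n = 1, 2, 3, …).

[-1129/160, -1111/160]

The ratio of consecutive coefficients is [(3n³ + 3n + 5)/(3(n+1)³ + 3(n+1) + 5)] · 10·16/9 → 160/9.
Convergence for |x + 7| · 160/9 < 1, i.e. |x + 7| < 9/160. So R = 9/160.
Check x = -1111/160: the series is dominated by a constant times Σ 1/n³, which converges (p = 3 > 1).
Check x = -1129/160: the series is dominated by a constant times Σ 1/n³, which converges (p = 3 > 1).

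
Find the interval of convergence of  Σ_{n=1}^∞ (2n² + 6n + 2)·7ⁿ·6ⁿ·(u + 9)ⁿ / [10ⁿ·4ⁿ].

Apply the ratio test: |a_{n+1}| / |a_n| = [(2(n+1)² + 6(n+1) + 2)/(2n² + 6n + 2)] · 7·6/(10·4), which tends to 21/20 as n → ∞.
Hence the series converges for |u + 9| < 1/(21/20) = 20/21, so the radius of convergence is 20/21.
When u = -169/21, the n-th term does not approach 0; divergence by the term test.
At u = -209/21: the terms do not tend to 0, so the series diverges.

(-209/21, -169/21)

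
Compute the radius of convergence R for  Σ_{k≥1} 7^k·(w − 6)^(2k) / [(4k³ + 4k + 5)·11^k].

R = √77/7

Ratio test: |a_{k+1}/a_k| = [(4k³ + 4k + 5)/(4(k+1)³ + 4(k+1) + 5)] · 7/11 → 7/11 as k → ∞.
Successive powers of (w − 6) differ by 2, so the series converges when |w − 6|² · 7/11 < 1, i.e. |w − 6| < √(11/7). So R = √77/7.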